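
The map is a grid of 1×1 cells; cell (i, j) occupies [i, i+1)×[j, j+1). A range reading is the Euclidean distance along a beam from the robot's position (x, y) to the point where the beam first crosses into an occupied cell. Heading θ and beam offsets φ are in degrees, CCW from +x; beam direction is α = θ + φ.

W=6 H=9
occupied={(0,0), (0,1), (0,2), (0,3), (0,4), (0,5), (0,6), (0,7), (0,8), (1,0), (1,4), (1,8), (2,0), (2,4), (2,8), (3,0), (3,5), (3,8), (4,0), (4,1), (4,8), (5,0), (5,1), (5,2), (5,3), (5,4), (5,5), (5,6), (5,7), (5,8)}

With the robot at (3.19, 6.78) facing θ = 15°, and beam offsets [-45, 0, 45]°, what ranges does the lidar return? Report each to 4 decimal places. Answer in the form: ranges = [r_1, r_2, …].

ranges = [2.0900, 1.8738, 1.4087]

beam 1: φ=-45°, α=330°
  cosα=0.8660 sinα=-0.5000 | (3,6) | tMaxX 0.9353 tMaxY 1.5600 | tΔX 1.1547 tΔY 2.0000
    t=0.9353 [x] (4,6)
    t=1.5600 [y] (4,5)
    t=2.0900 [x] (5,5) — stop
  → r_1 = 2.0900
beam 2: φ=0°, α=15°
  cosα=0.9659 sinα=0.2588 | (3,6) | tMaxX 0.8386 tMaxY 0.8500 | tΔX 1.0353 tΔY 3.8637
    t=0.8386 [x] (4,6)
    t=0.8500 [y] (4,7)
    t=1.8738 [x] (5,7) — stop
  → r_2 = 1.8738
beam 3: φ=45°, α=60°
  cosα=0.5000 sinα=0.8660 | (3,6) | tMaxX 1.6200 tMaxY 0.2540 | tΔX 2.0000 tΔY 1.1547
    t=0.2540 [y] (3,7)
    t=1.4087 [y] (3,8) — stop
  → r_3 = 1.4087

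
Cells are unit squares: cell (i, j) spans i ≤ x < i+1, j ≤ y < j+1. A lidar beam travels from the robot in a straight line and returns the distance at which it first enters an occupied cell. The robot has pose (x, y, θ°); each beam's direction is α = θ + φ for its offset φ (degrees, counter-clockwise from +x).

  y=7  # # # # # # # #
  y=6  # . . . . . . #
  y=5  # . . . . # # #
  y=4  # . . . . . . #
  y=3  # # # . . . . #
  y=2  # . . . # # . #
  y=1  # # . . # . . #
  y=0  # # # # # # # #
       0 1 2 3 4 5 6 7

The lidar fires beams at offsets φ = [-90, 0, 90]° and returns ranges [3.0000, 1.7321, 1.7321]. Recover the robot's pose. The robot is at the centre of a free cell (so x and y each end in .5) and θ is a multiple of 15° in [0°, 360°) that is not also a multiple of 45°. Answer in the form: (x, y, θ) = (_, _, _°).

Enumerate (i+0.5, j+0.5, θ) over the 28 free cells and 16 admissible headings. For each, cast all 3 beams and compare to the given ranges.
  (4.5, 6.5, 150°): beam 1 = 0.5774 ≠ 3.0000 ✗
  (5.5, 4.5, 150°): beam 1 = 0.5774 ≠ 3.0000 ✗
  (3.5, 1.5, 195°): beam 1 = 1.9319 ≠ 3.0000 ✗
  …
  (2.5, 5.5, 120°): r_1=3.0000, r_2=1.7321, r_3=1.7321 — all match ✓
Only this pose fits every beam.

(x, y, θ) = (2.5, 5.5, 120°)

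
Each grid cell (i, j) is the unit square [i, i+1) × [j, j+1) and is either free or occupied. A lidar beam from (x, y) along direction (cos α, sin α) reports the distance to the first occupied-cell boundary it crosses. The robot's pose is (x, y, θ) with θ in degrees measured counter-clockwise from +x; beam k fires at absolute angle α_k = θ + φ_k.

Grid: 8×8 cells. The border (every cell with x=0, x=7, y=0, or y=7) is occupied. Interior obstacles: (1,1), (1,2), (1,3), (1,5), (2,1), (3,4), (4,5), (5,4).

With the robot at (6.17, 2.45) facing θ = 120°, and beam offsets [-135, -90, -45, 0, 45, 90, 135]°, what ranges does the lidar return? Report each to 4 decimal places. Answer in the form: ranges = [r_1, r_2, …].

beam 1: φ=-135°, α=345°
  d=(0.9659,-0.2588)  start (6,2)  tX=0.8593 tY=1.7387  stride 1/|dx|=1.0353 1/|dy|=3.8637
    cross x-line → (7,2), t=0.8593 (wall)
  → r_1 = 0.8593
beam 2: φ=-90°, α=30°
  d=(0.8660,0.5000)  start (6,2)  tX=0.9584 tY=1.1000  stride 1/|dx|=1.1547 1/|dy|=2.0000
    cross x-line → (7,2), t=0.9584 (wall)
  → r_2 = 0.9584
beam 3: φ=-45°, α=75°
  d=(0.2588,0.9659)  start (6,2)  tX=3.2069 tY=0.5694  stride 1/|dx|=3.8637 1/|dy|=1.0353
    cross y-line → (6,3), t=0.5694
    cross y-line → (6,4), t=1.6047
    cross y-line → (6,5), t=2.6400
    cross x-line → (7,5), t=3.2069 (wall)
  → r_3 = 3.2069
beam 4: φ=0°, α=120°
  d=(-0.5000,0.8660)  start (6,2)  tX=0.3400 tY=0.6351  stride 1/|dx|=2.0000 1/|dy|=1.1547
    cross x-line → (5,2), t=0.3400
    cross y-line → (5,3), t=0.6351
    cross y-line → (5,4), t=1.7898 (wall)
  → r_4 = 1.7898
beam 5: φ=45°, α=165°
  d=(-0.9659,0.2588)  start (6,2)  tX=0.1760 tY=2.1250  stride 1/|dx|=1.0353 1/|dy|=3.8637
    cross x-line → (5,2), t=0.1760
    cross x-line → (4,2), t=1.2113
    cross y-line → (4,3), t=2.1250
    cross x-line → (3,3), t=2.2465
    cross x-line → (2,3), t=3.2818
    cross x-line → (1,3), t=4.3171 (wall)
  → r_5 = 4.3171
beam 6: φ=90°, α=210°
  d=(-0.8660,-0.5000)  start (6,2)  tX=0.1963 tY=0.9000  stride 1/|dx|=1.1547 1/|dy|=2.0000
    cross x-line → (5,2), t=0.1963
    cross y-line → (5,1), t=0.9000
    cross x-line → (4,1), t=1.3510
    cross x-line → (3,1), t=2.5057
    cross y-line → (3,0), t=2.9000 (wall)
  → r_6 = 2.9000
beam 7: φ=135°, α=255°
  d=(-0.2588,-0.9659)  start (6,2)  tX=0.6568 tY=0.4659  stride 1/|dx|=3.8637 1/|dy|=1.0353
    cross y-line → (6,1), t=0.4659
    cross x-line → (5,1), t=0.6568
    cross y-line → (5,0), t=1.5012 (wall)
  → r_7 = 1.5012

ranges = [0.8593, 0.9584, 3.2069, 1.7898, 4.3171, 2.9000, 1.5012]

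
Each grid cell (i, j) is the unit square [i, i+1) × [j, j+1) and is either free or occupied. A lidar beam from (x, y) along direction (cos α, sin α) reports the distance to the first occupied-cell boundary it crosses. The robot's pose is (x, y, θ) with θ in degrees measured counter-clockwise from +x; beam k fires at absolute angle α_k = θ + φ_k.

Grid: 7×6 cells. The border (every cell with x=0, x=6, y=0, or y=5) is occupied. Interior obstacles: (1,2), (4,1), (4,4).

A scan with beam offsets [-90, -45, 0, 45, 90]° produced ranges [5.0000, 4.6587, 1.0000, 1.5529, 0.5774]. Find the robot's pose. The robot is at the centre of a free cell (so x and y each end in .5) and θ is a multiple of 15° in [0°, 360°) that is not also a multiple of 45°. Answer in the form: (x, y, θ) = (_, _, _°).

Enumerate (i+0.5, j+0.5, θ) over the 17 free cells and 16 admissible headings. For each, cast all 5 beams and compare to the given ranges.
  (2.5, 1.5, 195°): beam 1 = 3.6235 ≠ 5.0000 ✗
  (5.5, 2.5, 120°): beam 1 = 0.5774 ≠ 5.0000 ✗
  (1.5, 1.5, 150°): beam 1 = 0.5774 ≠ 5.0000 ✗
  (3.5, 1.5, 300°): beam 1 = 1.0000 ≠ 5.0000 ✗
  …
  (5.5, 2.5, 240°): r_1=5.0000, r_2=4.6587, r_3=1.0000, r_4=1.5529, r_5=0.5774 — all match ✓
Unique over the lattice → pose = (5.5, 2.5, 240°).

(x, y, θ) = (5.5, 2.5, 240°)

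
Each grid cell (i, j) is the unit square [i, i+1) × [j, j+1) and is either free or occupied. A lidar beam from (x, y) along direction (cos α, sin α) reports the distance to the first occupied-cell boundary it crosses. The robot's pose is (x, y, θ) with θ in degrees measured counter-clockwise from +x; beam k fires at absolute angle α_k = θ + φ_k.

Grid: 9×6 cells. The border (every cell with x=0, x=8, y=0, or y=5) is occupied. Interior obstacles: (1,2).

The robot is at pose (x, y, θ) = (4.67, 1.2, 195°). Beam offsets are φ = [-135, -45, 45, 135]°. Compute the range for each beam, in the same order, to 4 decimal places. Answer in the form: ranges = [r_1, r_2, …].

beam 1: φ=-135°, α=60°
  d=(0.5000,0.8660)  start (4,1)  tX=0.6600 tY=0.9238  stride 1/|dx|=2.0000 1/|dy|=1.1547
    cross x-line → (5,1), t=0.6600
    cross y-line → (5,2), t=0.9238
    cross y-line → (5,3), t=2.0785
    cross x-line → (6,3), t=2.6600
    cross y-line → (6,4), t=3.2332
    cross y-line → (6,5), t=4.3879 (wall)
  → r_1 = 4.3879
beam 2: φ=-45°, α=150°
  d=(-0.8660,0.5000)  start (4,1)  tX=0.7736 tY=1.6000  stride 1/|dx|=1.1547 1/|dy|=2.0000
    cross x-line → (3,1), t=0.7736
    cross y-line → (3,2), t=1.6000
    cross x-line → (2,2), t=1.9283
    cross x-line → (1,2), t=3.0831 (wall)
  → r_2 = 3.0831
beam 3: φ=45°, α=240°
  d=(-0.5000,-0.8660)  start (4,1)  tX=1.3400 tY=0.2309  stride 1/|dx|=2.0000 1/|dy|=1.1547
    cross y-line → (4,0), t=0.2309 (wall)
  → r_3 = 0.2309
beam 4: φ=135°, α=330°
  d=(0.8660,-0.5000)  start (4,1)  tX=0.3811 tY=0.4000  stride 1/|dx|=1.1547 1/|dy|=2.0000
    cross x-line → (5,1), t=0.3811
    cross y-line → (5,0), t=0.4000 (wall)
  → r_4 = 0.4000

ranges = [4.3879, 3.0831, 0.2309, 0.4000]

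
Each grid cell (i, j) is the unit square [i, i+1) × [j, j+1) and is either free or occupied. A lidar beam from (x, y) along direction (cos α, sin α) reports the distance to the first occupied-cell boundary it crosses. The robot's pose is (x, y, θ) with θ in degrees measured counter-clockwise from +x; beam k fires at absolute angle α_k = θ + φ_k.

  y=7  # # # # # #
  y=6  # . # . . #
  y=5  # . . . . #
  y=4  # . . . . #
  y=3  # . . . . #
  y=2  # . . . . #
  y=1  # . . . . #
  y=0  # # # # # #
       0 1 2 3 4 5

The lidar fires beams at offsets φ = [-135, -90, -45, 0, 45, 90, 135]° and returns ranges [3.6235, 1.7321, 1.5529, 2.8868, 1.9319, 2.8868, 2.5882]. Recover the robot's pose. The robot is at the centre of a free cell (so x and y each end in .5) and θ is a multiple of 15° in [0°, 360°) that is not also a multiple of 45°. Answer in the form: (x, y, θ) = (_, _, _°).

Candidates: 23 free-cell centres × 16 headings = 368 poses. Raycast each; keep the one whose scan matches to 4 dp.
  (3.5, 5.5, 345°): beam 1 = 2.8868 ≠ 3.6235 ✗
  (3.5, 6.5, 240°): beam 1 = 0.5176 ≠ 3.6235 ✗
  (3.5, 1.5, 195°): beam 1 = 3.0000 ≠ 3.6235 ✗
  (3.5, 1.5, 165°): beam 1 = 1.7321 ≠ 3.6235 ✗
  …
  (3.5, 4.5, 60°): r_1=3.6235, r_2=1.7321, r_3=1.5529, r_4=2.8868, r_5=1.9319, r_6=2.8868, r_7=2.5882 — all match ✓
Only this pose fits every beam.

(x, y, θ) = (3.5, 4.5, 60°)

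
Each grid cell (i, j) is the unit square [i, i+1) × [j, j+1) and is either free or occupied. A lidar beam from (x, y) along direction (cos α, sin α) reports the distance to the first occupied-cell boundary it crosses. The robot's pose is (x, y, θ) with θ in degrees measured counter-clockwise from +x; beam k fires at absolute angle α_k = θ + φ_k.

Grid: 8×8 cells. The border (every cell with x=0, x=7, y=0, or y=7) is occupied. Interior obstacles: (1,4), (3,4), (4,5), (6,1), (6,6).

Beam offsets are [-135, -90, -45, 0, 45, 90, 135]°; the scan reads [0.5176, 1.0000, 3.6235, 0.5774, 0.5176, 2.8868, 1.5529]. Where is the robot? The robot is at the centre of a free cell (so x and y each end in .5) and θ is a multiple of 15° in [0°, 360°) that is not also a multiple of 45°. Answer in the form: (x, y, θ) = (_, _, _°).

Enumerate (i+0.5, j+0.5, θ) over the 31 free cells and 16 admissible headings. For each, cast all 7 beams and compare to the given ranges.
  (3.5, 1.5, 60°): beam 4 = 5.1962 ≠ 0.5774 ✗
  (5.5, 2.5, 105°): beam 1 = 1.0000 ≠ 0.5176 ✗
  (1.5, 2.5, 300°): beam 2 = 0.5774 ≠ 1.0000 ✗
  …
  (4.5, 6.5, 240°): r_1=0.5176, r_2=1.0000, r_3=3.6235, r_4=0.5774, r_5=0.5176, r_6=2.8868, r_7=1.5529 — all match ✓
Only this pose fits every beam.

(x, y, θ) = (4.5, 6.5, 240°)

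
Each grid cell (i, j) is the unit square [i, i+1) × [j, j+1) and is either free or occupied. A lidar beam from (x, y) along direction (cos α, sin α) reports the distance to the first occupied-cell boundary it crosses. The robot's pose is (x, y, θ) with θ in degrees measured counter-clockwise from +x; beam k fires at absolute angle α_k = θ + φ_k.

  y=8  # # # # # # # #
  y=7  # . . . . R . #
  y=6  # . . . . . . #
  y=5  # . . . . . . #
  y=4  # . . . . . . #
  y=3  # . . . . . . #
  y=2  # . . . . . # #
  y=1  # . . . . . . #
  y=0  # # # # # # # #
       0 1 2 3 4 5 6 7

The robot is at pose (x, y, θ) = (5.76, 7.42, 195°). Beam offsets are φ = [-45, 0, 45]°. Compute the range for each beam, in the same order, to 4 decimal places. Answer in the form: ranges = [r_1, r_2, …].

ranges = [1.1600, 4.9279, 7.4132]

beam 1: φ=-45°, α=150°
  cosα=-0.8660 sinα=0.5000 | (5,7) | tMaxX 0.8776 tMaxY 1.1600 | tΔX 1.1547 tΔY 2.0000
    t=0.8776 [x] (4,7)
    t=1.1600 [y] (4,8) — stop
  → r_1 = 1.1600
beam 2: φ=0°, α=195°
  cosα=-0.9659 sinα=-0.2588 | (5,7) | tMaxX 0.7868 tMaxY 1.6228 | tΔX 1.0353 tΔY 3.8637
    t=0.7868 [x] (4,7)
    t=1.6228 [y] (4,6)
    t=1.8221 [x] (3,6)
    t=2.8574 [x] (2,6)
    t=3.8926 [x] (1,6)
    t=4.9279 [x] (0,6) — stop
  → r_2 = 4.9279
beam 3: φ=45°, α=240°
  cosα=-0.5000 sinα=-0.8660 | (5,7) | tMaxX 1.5200 tMaxY 0.4850 | tΔX 2.0000 tΔY 1.1547
    t=0.4850 [y] (5,6)
    t=1.5200 [x] (4,6)
    t=1.6397 [y] (4,5)
    t=2.7944 [y] (4,4)
    t=3.5200 [x] (3,4)
    t=3.9491 [y] (3,3)
    t=5.1038 [y] (3,2)
    t=5.5200 [x] (2,2)
    t=6.2585 [y] (2,1)
    t=7.4132 [y] (2,0) — stop
  → r_3 = 7.4132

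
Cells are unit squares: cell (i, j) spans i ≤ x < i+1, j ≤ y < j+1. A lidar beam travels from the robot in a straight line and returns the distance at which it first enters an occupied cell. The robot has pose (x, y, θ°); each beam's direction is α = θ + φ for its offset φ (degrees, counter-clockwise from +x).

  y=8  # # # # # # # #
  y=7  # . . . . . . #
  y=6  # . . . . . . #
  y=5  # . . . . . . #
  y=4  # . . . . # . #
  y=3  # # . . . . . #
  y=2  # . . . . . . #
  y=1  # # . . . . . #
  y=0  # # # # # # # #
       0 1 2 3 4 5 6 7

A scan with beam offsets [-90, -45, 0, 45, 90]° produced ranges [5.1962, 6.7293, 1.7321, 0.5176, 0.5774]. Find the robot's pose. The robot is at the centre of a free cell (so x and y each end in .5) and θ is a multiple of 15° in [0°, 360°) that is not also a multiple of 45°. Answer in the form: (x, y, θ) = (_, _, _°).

(x, y, θ) = (2.5, 1.5, 120°)

The pose lattice has 39·16 = 624 candidates. Test each by forward raycasting.
  (3.5, 1.5, 210°): beam 1 = 5.0000 ≠ 5.1962 ✗
  (2.5, 3.5, 300°): beam 1 = 0.5774 ≠ 5.1962 ✗
  (4.5, 1.5, 285°): beam 1 = 1.9319 ≠ 5.1962 ✗
  (2.5, 1.5, 255°): beam 1 = 0.5176 ≠ 5.1962 ✗
  …
  (2.5, 1.5, 120°): r_1=5.1962, r_2=6.7293, r_3=1.7321, r_4=0.5176, r_5=0.5774 — all match ✓
Only this pose fits every beam.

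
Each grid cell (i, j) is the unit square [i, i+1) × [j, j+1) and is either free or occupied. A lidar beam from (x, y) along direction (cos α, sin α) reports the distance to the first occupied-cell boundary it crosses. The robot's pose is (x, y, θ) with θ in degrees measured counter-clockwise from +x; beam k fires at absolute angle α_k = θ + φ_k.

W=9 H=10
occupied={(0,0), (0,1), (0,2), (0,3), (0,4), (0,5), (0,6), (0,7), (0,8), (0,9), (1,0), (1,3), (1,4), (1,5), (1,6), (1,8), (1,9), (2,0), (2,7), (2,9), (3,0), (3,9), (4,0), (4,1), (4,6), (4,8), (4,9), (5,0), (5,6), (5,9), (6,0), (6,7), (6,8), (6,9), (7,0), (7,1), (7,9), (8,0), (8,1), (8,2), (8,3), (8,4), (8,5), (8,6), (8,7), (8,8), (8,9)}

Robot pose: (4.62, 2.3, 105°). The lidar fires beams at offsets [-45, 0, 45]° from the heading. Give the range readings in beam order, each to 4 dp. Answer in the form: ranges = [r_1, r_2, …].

beam 1: φ=-45°, α=60°
  direction (0.5000, 0.8660); cell (4,2); t to first gridline: x 0.7600, y 0.8083 (then +2.0000 / +1.1547)
    (5,2) via x @ 0.7600
    (5,3) via y @ 0.8083
    (5,4) via y @ 1.9630
    (6,4) via x @ 2.7600
    (6,5) via y @ 3.1177
    (6,6) via y @ 4.2724
    (7,6) via x @ 4.7600
    (7,7) via y @ 5.4271
    (7,8) via y @ 6.5818
    (8,8) via x @ 6.7600  # hit
  → r_1 = 6.7600
beam 2: φ=0°, α=105°
  direction (-0.2588, 0.9659); cell (4,2); t to first gridline: x 2.3955, y 0.7247 (then +3.8637 / +1.0353)
    (4,3) via y @ 0.7247
    (4,4) via y @ 1.7600
    (3,4) via x @ 2.3955
    (3,5) via y @ 2.7952
    (3,6) via y @ 3.8305
    (3,7) via y @ 4.8658
    (3,8) via y @ 5.9011
    (2,8) via x @ 6.2592
    (2,9) via y @ 6.9364  # hit
  → r_2 = 6.9364
beam 3: φ=45°, α=150°
  direction (-0.8660, 0.5000); cell (4,2); t to first gridline: x 0.7159, y 1.4000 (then +1.1547 / +2.0000)
    (3,2) via x @ 0.7159
    (3,3) via y @ 1.4000
    (2,3) via x @ 1.8706
    (1,3) via x @ 3.0253  # hit
  → r_3 = 3.0253

ranges = [6.7600, 6.9364, 3.0253]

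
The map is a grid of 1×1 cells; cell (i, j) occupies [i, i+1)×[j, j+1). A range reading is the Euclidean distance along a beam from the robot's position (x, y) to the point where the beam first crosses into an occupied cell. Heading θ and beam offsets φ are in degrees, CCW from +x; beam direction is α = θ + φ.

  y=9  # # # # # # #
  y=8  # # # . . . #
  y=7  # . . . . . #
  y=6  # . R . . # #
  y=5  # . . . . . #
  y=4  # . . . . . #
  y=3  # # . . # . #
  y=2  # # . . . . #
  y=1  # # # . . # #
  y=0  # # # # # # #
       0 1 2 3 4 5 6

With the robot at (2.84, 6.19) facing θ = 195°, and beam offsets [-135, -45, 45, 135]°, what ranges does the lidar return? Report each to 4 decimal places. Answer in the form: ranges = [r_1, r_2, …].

ranges = [3.2447, 2.1246, 2.5288, 3.6489]

beam 1: φ=-135°, α=60°
  direction (0.5000, 0.8660); cell (2,6); t to first gridline: x 0.3200, y 0.9353 (then +2.0000 / +1.1547)
    (3,6) via x @ 0.3200
    (3,7) via y @ 0.9353
    (3,8) via y @ 2.0900
    (4,8) via x @ 2.3200
    (4,9) via y @ 3.2447  # hit
  → r_1 = 3.2447
beam 2: φ=-45°, α=150°
  direction (-0.8660, 0.5000); cell (2,6); t to first gridline: x 0.9699, y 1.6200 (then +1.1547 / +2.0000)
    (1,6) via x @ 0.9699
    (1,7) via y @ 1.6200
    (0,7) via x @ 2.1246  # hit
  → r_2 = 2.1246
beam 3: φ=45°, α=240°
  direction (-0.5000, -0.8660); cell (2,6); t to first gridline: x 1.6800, y 0.2194 (then +2.0000 / +1.1547)
    (2,5) via y @ 0.2194
    (2,4) via y @ 1.3741
    (1,4) via x @ 1.6800
    (1,3) via y @ 2.5288  # hit
  → r_3 = 2.5288
beam 4: φ=135°, α=330°
  direction (0.8660, -0.5000); cell (2,6); t to first gridline: x 0.1848, y 0.3800 (then +1.1547 / +2.0000)
    (3,6) via x @ 0.1848
    (3,5) via y @ 0.3800
    (4,5) via x @ 1.3395
    (4,4) via y @ 2.3800
    (5,4) via x @ 2.4942
    (6,4) via x @ 3.6489  # hit
  → r_4 = 3.6489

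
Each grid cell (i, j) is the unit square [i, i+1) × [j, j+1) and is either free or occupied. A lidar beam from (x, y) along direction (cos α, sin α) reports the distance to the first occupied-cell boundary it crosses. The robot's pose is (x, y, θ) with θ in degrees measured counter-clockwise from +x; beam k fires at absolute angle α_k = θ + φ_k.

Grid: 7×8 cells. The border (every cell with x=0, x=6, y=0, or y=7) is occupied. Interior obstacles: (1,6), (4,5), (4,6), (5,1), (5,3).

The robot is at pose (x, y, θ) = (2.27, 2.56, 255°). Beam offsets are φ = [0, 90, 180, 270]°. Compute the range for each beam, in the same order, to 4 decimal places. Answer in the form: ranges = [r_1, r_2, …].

beam 1: φ=0°, α=255°
  cosα=-0.2588 sinα=-0.9659 | (2,2) | tMaxX 1.0432 tMaxY 0.5798 | tΔX 3.8637 tΔY 1.0353
    t=0.5798 [y] (2,1)
    t=1.0432 [x] (1,1)
    t=1.6150 [y] (1,0) — stop
  → r_1 = 1.6150
beam 2: φ=90°, α=345°
  cosα=0.9659 sinα=-0.2588 | (2,2) | tMaxX 0.7558 tMaxY 2.1637 | tΔX 1.0353 tΔY 3.8637
    t=0.7558 [x] (3,2)
    t=1.7910 [x] (4,2)
    t=2.1637 [y] (4,1)
    t=2.8263 [x] (5,1) — stop
  → r_2 = 2.8263
beam 3: φ=180°, α=75°
  cosα=0.2588 sinα=0.9659 | (2,2) | tMaxX 2.8205 tMaxY 0.4555 | tΔX 3.8637 tΔY 1.0353
    t=0.4555 [y] (2,3)
    t=1.4908 [y] (2,4)
    t=2.5261 [y] (2,5)
    t=2.8205 [x] (3,5)
    t=3.5614 [y] (3,6)
    t=4.5966 [y] (3,7) — stop
  → r_3 = 4.5966
beam 4: φ=270°, α=165°
  cosα=-0.9659 sinα=0.2588 | (2,2) | tMaxX 0.2795 tMaxY 1.7000 | tΔX 1.0353 tΔY 3.8637
    t=0.2795 [x] (1,2)
    t=1.3148 [x] (0,2) — stop
  → r_4 = 1.3148

ranges = [1.6150, 2.8263, 4.5966, 1.3148]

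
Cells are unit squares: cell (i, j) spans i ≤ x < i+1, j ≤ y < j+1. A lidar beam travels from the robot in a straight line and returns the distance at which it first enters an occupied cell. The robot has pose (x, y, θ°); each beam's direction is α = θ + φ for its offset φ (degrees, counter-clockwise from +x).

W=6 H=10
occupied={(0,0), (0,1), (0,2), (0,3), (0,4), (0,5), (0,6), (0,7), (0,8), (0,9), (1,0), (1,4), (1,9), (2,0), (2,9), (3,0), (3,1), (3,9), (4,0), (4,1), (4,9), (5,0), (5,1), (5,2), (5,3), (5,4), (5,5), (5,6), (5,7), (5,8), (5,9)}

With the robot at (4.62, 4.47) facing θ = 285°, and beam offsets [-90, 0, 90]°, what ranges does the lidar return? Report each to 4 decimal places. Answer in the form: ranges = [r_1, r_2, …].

beam 1: φ=-90°, α=195°
  dir = (cos 195°, sin 195°) = (-0.9659, -0.2588); from cell (4,4)
  next x-line at t=0.6419, next y-line at t=1.8159; Δt_x=1.0353, Δt_y=3.8637
    x: enter (3,4) at t=0.6419
    x: enter (2,4) at t=1.6771
    y: enter (2,3) at t=1.8159
    x: enter (1,3) at t=2.7124
    x: enter (0,3) at t=3.7477 ← occupied
  → r_1 = 3.7477
beam 2: φ=0°, α=285°
  dir = (cos 285°, sin 285°) = (0.2588, -0.9659); from cell (4,4)
  next x-line at t=1.4682, next y-line at t=0.4866; Δt_x=3.8637, Δt_y=1.0353
    y: enter (4,3) at t=0.4866
    x: enter (5,3) at t=1.4682 ← occupied
  → r_2 = 1.4682
beam 3: φ=90°, α=15°
  dir = (cos 15°, sin 15°) = (0.9659, 0.2588); from cell (4,4)
  next x-line at t=0.3934, next y-line at t=2.0478; Δt_x=1.0353, Δt_y=3.8637
    x: enter (5,4) at t=0.3934 ← occupied
  → r_3 = 0.3934

ranges = [3.7477, 1.4682, 0.3934]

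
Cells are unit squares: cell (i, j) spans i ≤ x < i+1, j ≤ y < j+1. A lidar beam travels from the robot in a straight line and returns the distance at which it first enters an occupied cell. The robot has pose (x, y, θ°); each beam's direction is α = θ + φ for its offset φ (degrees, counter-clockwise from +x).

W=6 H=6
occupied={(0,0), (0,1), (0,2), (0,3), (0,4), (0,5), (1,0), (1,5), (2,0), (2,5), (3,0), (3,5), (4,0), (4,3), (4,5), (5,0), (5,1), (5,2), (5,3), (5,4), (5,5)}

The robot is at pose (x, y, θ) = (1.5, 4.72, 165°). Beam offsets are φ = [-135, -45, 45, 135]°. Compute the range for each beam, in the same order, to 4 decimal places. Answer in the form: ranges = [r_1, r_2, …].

ranges = [0.5600, 0.3233, 0.5774, 4.2955]

beam 1: φ=-135°, α=30°
  direction (0.8660, 0.5000); cell (1,4); t to first gridline: x 0.5774, y 0.5600 (then +1.1547 / +2.0000)
    (1,5) via y @ 0.5600  # hit
  → r_1 = 0.5600
beam 2: φ=-45°, α=120°
  direction (-0.5000, 0.8660); cell (1,4); t to first gridline: x 1.0000, y 0.3233 (then +2.0000 / +1.1547)
    (1,5) via y @ 0.3233  # hit
  → r_2 = 0.3233
beam 3: φ=45°, α=210°
  direction (-0.8660, -0.5000); cell (1,4); t to first gridline: x 0.5774, y 1.4400 (then +1.1547 / +2.0000)
    (0,4) via x @ 0.5774  # hit
  → r_3 = 0.5774
beam 4: φ=135°, α=300°
  direction (0.5000, -0.8660); cell (1,4); t to first gridline: x 1.0000, y 0.8314 (then +2.0000 / +1.1547)
    (1,3) via y @ 0.8314
    (2,3) via x @ 1.0000
    (2,2) via y @ 1.9861
    (3,2) via x @ 3.0000
    (3,1) via y @ 3.1408
    (3,0) via y @ 4.2955  # hit
  → r_4 = 4.2955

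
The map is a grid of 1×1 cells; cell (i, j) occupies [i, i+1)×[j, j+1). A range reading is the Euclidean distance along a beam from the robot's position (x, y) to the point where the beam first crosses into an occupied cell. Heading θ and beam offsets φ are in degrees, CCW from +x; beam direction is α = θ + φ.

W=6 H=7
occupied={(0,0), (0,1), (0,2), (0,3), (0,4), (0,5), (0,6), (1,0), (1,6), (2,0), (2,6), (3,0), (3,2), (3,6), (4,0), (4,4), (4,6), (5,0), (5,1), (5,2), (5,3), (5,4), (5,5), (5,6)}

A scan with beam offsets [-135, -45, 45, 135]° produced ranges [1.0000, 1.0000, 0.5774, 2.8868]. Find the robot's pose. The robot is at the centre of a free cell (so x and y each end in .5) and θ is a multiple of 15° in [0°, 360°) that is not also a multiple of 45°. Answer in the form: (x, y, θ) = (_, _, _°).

(x, y, θ) = (3.5, 5.5, 75°)

Candidates: 18 free-cell centres × 16 headings = 288 poses. Raycast each; keep the one whose scan matches to 4 dp.
  (2.5, 5.5, 165°): beam 2 = 0.5774 ≠ 1.0000 ✗
  (2.5, 4.5, 165°): beam 1 = 2.8868 ≠ 1.0000 ✗
  (4.5, 1.5, 255°): beam 4 = 0.5774 ≠ 2.8868 ✗
  …
  (3.5, 5.5, 75°): r_1=1.0000, r_2=1.0000, r_3=0.5774, r_4=2.8868 — all match ✓
Unique over the lattice → pose = (3.5, 5.5, 75°).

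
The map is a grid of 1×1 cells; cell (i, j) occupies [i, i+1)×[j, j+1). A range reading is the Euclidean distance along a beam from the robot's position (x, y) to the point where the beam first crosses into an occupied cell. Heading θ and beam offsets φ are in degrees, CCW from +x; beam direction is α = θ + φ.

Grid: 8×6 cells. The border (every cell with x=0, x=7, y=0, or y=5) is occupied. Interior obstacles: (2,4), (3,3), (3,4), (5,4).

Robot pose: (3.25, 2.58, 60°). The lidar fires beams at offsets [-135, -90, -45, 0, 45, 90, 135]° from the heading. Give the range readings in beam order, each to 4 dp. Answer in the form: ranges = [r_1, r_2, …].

beam 1: φ=-135°, α=285°
  direction (0.2588, -0.9659); cell (3,2); t to first gridline: x 2.8978, y 0.6005 (then +3.8637 / +1.0353)
    (3,1) via y @ 0.6005
    (3,0) via y @ 1.6357  # hit
  → r_1 = 1.6357
beam 2: φ=-90°, α=330°
  direction (0.8660, -0.5000); cell (3,2); t to first gridline: x 0.8660, y 1.1600 (then +1.1547 / +2.0000)
    (4,2) via x @ 0.8660
    (4,1) via y @ 1.1600
    (5,1) via x @ 2.0207
    (5,0) via y @ 3.1600  # hit
  → r_2 = 3.1600
beam 3: φ=-45°, α=15°
  direction (0.9659, 0.2588); cell (3,2); t to first gridline: x 0.7765, y 1.6228 (then +1.0353 / +3.8637)
    (4,2) via x @ 0.7765
    (4,3) via y @ 1.6228
    (5,3) via x @ 1.8117
    (6,3) via x @ 2.8470
    (7,3) via x @ 3.8823  # hit
  → r_3 = 3.8823
beam 4: φ=0°, α=60°
  direction (0.5000, 0.8660); cell (3,2); t to first gridline: x 1.5000, y 0.4850 (then +2.0000 / +1.1547)
    (3,3) via y @ 0.4850  # hit
  → r_4 = 0.4850
beam 5: φ=45°, α=105°
  direction (-0.2588, 0.9659); cell (3,2); t to first gridline: x 0.9659, y 0.4348 (then +3.8637 / +1.0353)
    (3,3) via y @ 0.4348  # hit
  → r_5 = 0.4348
beam 6: φ=90°, α=150°
  direction (-0.8660, 0.5000); cell (3,2); t to first gridline: x 0.2887, y 0.8400 (then +1.1547 / +2.0000)
    (2,2) via x @ 0.2887
    (2,3) via y @ 0.8400
    (1,3) via x @ 1.4434
    (0,3) via x @ 2.5981  # hit
  → r_6 = 2.5981
beam 7: φ=135°, α=195°
  direction (-0.9659, -0.2588); cell (3,2); t to first gridline: x 0.2588, y 2.2409 (then +1.0353 / +3.8637)
    (2,2) via x @ 0.2588
    (1,2) via x @ 1.2941
    (1,1) via y @ 2.2409
    (0,1) via x @ 2.3294  # hit
  → r_7 = 2.3294

ranges = [1.6357, 3.1600, 3.8823, 0.4850, 0.4348, 2.5981, 2.3294]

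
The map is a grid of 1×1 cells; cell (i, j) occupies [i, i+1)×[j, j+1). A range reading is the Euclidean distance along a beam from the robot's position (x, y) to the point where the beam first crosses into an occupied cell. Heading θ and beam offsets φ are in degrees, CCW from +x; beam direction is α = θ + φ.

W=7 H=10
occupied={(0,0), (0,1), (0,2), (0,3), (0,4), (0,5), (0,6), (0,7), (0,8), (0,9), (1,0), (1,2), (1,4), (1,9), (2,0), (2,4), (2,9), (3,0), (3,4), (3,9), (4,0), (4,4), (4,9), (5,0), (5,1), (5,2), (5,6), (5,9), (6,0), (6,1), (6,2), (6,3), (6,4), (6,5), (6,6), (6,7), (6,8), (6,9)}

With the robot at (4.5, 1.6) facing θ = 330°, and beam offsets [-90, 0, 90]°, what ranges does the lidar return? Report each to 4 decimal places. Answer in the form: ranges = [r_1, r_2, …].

ranges = [0.6928, 0.5774, 1.0000]

beam 1: φ=-90°, α=240°
  dir = (cos 240°, sin 240°) = (-0.5000, -0.8660); from cell (4,1)
  next x-line at t=1.0000, next y-line at t=0.6928; Δt_x=2.0000, Δt_y=1.1547
    y: enter (4,0) at t=0.6928 ← occupied
  → r_1 = 0.6928
beam 2: φ=0°, α=330°
  dir = (cos 330°, sin 330°) = (0.8660, -0.5000); from cell (4,1)
  next x-line at t=0.5774, next y-line at t=1.2000; Δt_x=1.1547, Δt_y=2.0000
    x: enter (5,1) at t=0.5774 ← occupied
  → r_2 = 0.5774
beam 3: φ=90°, α=60°
  dir = (cos 60°, sin 60°) = (0.5000, 0.8660); from cell (4,1)
  next x-line at t=1.0000, next y-line at t=0.4619; Δt_x=2.0000, Δt_y=1.1547
    y: enter (4,2) at t=0.4619
    x: enter (5,2) at t=1.0000 ← occupied
  → r_3 = 1.0000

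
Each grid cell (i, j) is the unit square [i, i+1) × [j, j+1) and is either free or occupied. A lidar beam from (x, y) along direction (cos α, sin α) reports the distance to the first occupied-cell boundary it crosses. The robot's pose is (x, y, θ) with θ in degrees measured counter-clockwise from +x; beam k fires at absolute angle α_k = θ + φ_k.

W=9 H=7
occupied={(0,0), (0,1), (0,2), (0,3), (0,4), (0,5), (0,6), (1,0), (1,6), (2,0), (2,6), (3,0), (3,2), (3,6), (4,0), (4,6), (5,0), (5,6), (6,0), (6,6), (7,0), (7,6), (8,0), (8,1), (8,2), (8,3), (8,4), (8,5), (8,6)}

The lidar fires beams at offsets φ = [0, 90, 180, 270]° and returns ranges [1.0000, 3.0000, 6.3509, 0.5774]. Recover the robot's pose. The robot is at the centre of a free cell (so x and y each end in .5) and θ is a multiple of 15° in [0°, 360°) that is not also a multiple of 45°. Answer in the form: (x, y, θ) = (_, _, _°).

Candidates: 34 free-cell centres × 16 headings = 544 poses. Raycast each; keep the one whose scan matches to 4 dp.
  (1.5, 3.5, 15°): beam 1 = 6.7293 ≠ 1.0000 ✗
  (5.5, 1.5, 255°): beam 1 = 0.5176 ≠ 1.0000 ✗
  (1.5, 3.5, 105°): beam 1 = 1.9319 ≠ 1.0000 ✗
  …
  (2.5, 5.5, 150°): r_1=1.0000, r_2=3.0000, r_3=6.3509, r_4=0.5774 — all match ✓
No second candidate reproduces the full scan.

(x, y, θ) = (2.5, 5.5, 150°)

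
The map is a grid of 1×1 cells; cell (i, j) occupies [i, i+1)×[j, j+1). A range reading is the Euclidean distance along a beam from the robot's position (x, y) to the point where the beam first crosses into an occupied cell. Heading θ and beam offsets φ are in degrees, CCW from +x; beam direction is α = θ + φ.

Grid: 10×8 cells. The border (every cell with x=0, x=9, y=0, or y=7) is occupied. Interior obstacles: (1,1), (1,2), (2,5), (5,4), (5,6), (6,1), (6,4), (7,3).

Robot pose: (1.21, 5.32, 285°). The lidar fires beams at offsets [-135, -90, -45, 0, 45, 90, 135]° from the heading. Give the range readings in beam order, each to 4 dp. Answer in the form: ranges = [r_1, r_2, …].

beam 1: φ=-135°, α=150°
  direction (-0.8660, 0.5000); cell (1,5); t to first gridline: x 0.2425, y 1.3600 (then +1.1547 / +2.0000)
    (0,5) via x @ 0.2425  # hit
  → r_1 = 0.2425
beam 2: φ=-90°, α=195°
  direction (-0.9659, -0.2588); cell (1,5); t to first gridline: x 0.2174, y 1.2364 (then +1.0353 / +3.8637)
    (0,5) via x @ 0.2174  # hit
  → r_2 = 0.2174
beam 3: φ=-45°, α=240°
  direction (-0.5000, -0.8660); cell (1,5); t to first gridline: x 0.4200, y 0.3695 (then +2.0000 / +1.1547)
    (1,4) via y @ 0.3695
    (0,4) via x @ 0.4200  # hit
  → r_3 = 0.4200
beam 4: φ=0°, α=285°
  direction (0.2588, -0.9659); cell (1,5); t to first gridline: x 3.0523, y 0.3313 (then +3.8637 / +1.0353)
    (1,4) via y @ 0.3313
    (1,3) via y @ 1.3666
    (1,2) via y @ 2.4018  # hit
  → r_4 = 2.4018
beam 5: φ=45°, α=330°
  direction (0.8660, -0.5000); cell (1,5); t to first gridline: x 0.9122, y 0.6400 (then +1.1547 / +2.0000)
    (1,4) via y @ 0.6400
    (2,4) via x @ 0.9122
    (3,4) via x @ 2.0669
    (3,3) via y @ 2.6400
    (4,3) via x @ 3.2216
    (5,3) via x @ 4.3763
    (5,2) via y @ 4.6400
    (6,2) via x @ 5.5310
    (6,1) via y @ 6.6400  # hit
  → r_5 = 6.6400
beam 6: φ=90°, α=15°
  direction (0.9659, 0.2588); cell (1,5); t to first gridline: x 0.8179, y 2.6273 (then +1.0353 / +3.8637)
    (2,5) via x @ 0.8179  # hit
  → r_6 = 0.8179
beam 7: φ=135°, α=60°
  direction (0.5000, 0.8660); cell (1,5); t to first gridline: x 1.5800, y 0.7852 (then +2.0000 / +1.1547)
    (1,6) via y @ 0.7852
    (2,6) via x @ 1.5800
    (2,7) via y @ 1.9399  # hit
  → r_7 = 1.9399

ranges = [0.2425, 0.2174, 0.4200, 2.4018, 6.6400, 0.8179, 1.9399]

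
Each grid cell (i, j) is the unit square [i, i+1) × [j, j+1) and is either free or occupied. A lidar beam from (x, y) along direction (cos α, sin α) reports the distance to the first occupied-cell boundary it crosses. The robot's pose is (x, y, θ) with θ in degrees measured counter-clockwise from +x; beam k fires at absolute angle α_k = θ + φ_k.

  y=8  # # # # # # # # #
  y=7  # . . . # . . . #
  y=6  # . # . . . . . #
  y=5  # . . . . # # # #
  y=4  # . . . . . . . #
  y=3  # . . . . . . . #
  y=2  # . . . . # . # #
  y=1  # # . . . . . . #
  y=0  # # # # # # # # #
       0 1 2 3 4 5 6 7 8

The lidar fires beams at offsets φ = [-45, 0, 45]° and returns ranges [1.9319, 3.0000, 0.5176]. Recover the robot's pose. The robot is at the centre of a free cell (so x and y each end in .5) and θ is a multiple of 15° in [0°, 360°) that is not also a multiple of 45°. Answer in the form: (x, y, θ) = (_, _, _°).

(x, y, θ) = (4.5, 6.5, 30°)

The pose lattice has 41·16 = 656 candidates. Test each by forward raycasting.
  (2.5, 5.5, 75°): beam 1 = 5.0000 ≠ 1.9319 ✗
  (1.5, 6.5, 255°): beam 1 = 0.5774 ≠ 1.9319 ✗
  (3.5, 7.5, 150°): beam 1 = 0.5176 ≠ 1.9319 ✗
  (2.5, 3.5, 75°): beam 1 = 3.0000 ≠ 1.9319 ✗
  …
  (4.5, 6.5, 30°): r_1=1.9319, r_2=3.0000, r_3=0.5176 — all match ✓
Unique over the lattice → pose = (4.5, 6.5, 30°).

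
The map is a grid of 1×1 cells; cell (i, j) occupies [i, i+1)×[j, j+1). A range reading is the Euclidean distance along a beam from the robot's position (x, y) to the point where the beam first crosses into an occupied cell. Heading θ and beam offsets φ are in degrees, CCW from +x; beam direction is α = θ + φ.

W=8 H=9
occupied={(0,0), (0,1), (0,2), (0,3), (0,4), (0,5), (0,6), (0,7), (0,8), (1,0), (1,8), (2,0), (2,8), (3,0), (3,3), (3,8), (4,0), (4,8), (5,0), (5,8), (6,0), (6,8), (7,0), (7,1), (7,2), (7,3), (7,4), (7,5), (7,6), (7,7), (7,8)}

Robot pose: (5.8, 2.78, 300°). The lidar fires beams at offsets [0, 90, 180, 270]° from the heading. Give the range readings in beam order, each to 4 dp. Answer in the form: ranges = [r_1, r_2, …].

ranges = [2.0554, 1.3856, 6.0275, 3.5600]

beam 1: φ=0°, α=300°
  cosα=0.5000 sinα=-0.8660 | (5,2) | tMaxX 0.4000 tMaxY 0.9007 | tΔX 2.0000 tΔY 1.1547
    t=0.4000 [x] (6,2)
    t=0.9007 [y] (6,1)
    t=2.0554 [y] (6,0) — stop
  → r_1 = 2.0554
beam 2: φ=90°, α=30°
  cosα=0.8660 sinα=0.5000 | (5,2) | tMaxX 0.2309 tMaxY 0.4400 | tΔX 1.1547 tΔY 2.0000
    t=0.2309 [x] (6,2)
    t=0.4400 [y] (6,3)
    t=1.3856 [x] (7,3) — stop
  → r_2 = 1.3856
beam 3: φ=180°, α=120°
  cosα=-0.5000 sinα=0.8660 | (5,2) | tMaxX 1.6000 tMaxY 0.2540 | tΔX 2.0000 tΔY 1.1547
    t=0.2540 [y] (5,3)
    t=1.4087 [y] (5,4)
    t=1.6000 [x] (4,4)
    t=2.5634 [y] (4,5)
    t=3.6000 [x] (3,5)
    t=3.7181 [y] (3,6)
    t=4.8728 [y] (3,7)
    t=5.6000 [x] (2,7)
    t=6.0275 [y] (2,8) — stop
  → r_3 = 6.0275
beam 4: φ=270°, α=210°
  cosα=-0.8660 sinα=-0.5000 | (5,2) | tMaxX 0.9238 tMaxY 1.5600 | tΔX 1.1547 tΔY 2.0000
    t=0.9238 [x] (4,2)
    t=1.5600 [y] (4,1)
    t=2.0785 [x] (3,1)
    t=3.2332 [x] (2,1)
    t=3.5600 [y] (2,0) — stop
  → r_4 = 3.5600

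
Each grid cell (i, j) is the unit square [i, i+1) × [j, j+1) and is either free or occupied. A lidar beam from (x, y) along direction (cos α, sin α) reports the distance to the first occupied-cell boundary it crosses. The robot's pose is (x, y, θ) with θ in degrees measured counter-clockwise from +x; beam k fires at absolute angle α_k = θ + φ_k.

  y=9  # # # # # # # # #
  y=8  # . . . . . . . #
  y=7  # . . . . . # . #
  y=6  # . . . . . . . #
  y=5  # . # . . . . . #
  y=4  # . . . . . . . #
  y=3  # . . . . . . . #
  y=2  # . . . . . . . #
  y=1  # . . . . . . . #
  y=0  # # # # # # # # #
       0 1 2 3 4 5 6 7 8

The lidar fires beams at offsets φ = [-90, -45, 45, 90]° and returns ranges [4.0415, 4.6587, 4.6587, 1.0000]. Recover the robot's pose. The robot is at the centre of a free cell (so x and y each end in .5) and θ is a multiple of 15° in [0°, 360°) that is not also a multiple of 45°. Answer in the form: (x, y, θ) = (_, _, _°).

(x, y, θ) = (3.5, 4.5, 30°)

The pose lattice has 54·16 = 864 candidates. Test each by forward raycasting.
  (1.5, 4.5, 240°): beam 1 = 0.5774 ≠ 4.0415 ✗
  (3.5, 2.5, 165°): beam 1 = 6.7293 ≠ 4.0415 ✗
  (7.5, 5.5, 285°): beam 1 = 6.7293 ≠ 4.0415 ✗
  …
  (3.5, 4.5, 30°): r_1=4.0415, r_2=4.6587, r_3=4.6587, r_4=1.0000 — all match ✓
Unique over the lattice → pose = (3.5, 4.5, 30°).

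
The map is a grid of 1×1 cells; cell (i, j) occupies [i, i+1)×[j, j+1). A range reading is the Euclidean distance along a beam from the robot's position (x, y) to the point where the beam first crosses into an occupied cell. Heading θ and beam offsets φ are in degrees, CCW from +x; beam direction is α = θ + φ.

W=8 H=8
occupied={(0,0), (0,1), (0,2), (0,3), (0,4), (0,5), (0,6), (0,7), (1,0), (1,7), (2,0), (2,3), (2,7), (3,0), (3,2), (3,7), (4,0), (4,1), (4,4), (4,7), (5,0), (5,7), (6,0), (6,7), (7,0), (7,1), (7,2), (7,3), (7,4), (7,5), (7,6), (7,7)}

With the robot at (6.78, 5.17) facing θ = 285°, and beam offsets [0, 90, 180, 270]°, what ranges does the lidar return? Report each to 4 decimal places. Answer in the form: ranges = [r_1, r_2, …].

ranges = [0.8500, 0.2278, 1.8946, 1.8428]

beam 1: φ=0°, α=285°
  d=(0.2588,-0.9659)  start (6,5)  tX=0.8500 tY=0.1760  stride 1/|dx|=3.8637 1/|dy|=1.0353
    cross y-line → (6,4), t=0.1760
    cross x-line → (7,4), t=0.8500 (wall)
  → r_1 = 0.8500
beam 2: φ=90°, α=15°
  d=(0.9659,0.2588)  start (6,5)  tX=0.2278 tY=3.2069  stride 1/|dx|=1.0353 1/|dy|=3.8637
    cross x-line → (7,5), t=0.2278 (wall)
  → r_2 = 0.2278
beam 3: φ=180°, α=105°
  d=(-0.2588,0.9659)  start (6,5)  tX=3.0137 tY=0.8593  stride 1/|dx|=3.8637 1/|dy|=1.0353
    cross y-line → (6,6), t=0.8593
    cross y-line → (6,7), t=1.8946 (wall)
  → r_3 = 1.8946
beam 4: φ=270°, α=195°
  d=(-0.9659,-0.2588)  start (6,5)  tX=0.8075 tY=0.6568  stride 1/|dx|=1.0353 1/|dy|=3.8637
    cross y-line → (6,4), t=0.6568
    cross x-line → (5,4), t=0.8075
    cross x-line → (4,4), t=1.8428 (wall)
  → r_4 = 1.8428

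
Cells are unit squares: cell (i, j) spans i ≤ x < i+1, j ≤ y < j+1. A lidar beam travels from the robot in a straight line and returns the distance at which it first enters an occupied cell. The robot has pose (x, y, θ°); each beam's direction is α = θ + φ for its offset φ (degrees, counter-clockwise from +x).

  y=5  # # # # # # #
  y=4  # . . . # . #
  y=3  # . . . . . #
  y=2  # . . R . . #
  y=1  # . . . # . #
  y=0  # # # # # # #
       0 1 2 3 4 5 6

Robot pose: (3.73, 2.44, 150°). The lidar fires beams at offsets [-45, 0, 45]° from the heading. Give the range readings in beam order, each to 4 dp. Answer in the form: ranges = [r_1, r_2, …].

ranges = [2.6503, 3.1523, 2.8263]

beam 1: φ=-45°, α=105°
  dir = (cos 105°, sin 105°) = (-0.2588, 0.9659); from cell (3,2)
  next x-line at t=2.8205, next y-line at t=0.5798; Δt_x=3.8637, Δt_y=1.0353
    y: enter (3,3) at t=0.5798
    y: enter (3,4) at t=1.6150
    y: enter (3,5) at t=2.6503 ← occupied
  → r_1 = 2.6503
beam 2: φ=0°, α=150°
  dir = (cos 150°, sin 150°) = (-0.8660, 0.5000); from cell (3,2)
  next x-line at t=0.8429, next y-line at t=1.1200; Δt_x=1.1547, Δt_y=2.0000
    x: enter (2,2) at t=0.8429
    y: enter (2,3) at t=1.1200
    x: enter (1,3) at t=1.9976
    y: enter (1,4) at t=3.1200
    x: enter (0,4) at t=3.1523 ← occupied
  → r_2 = 3.1523
beam 3: φ=45°, α=195°
  dir = (cos 195°, sin 195°) = (-0.9659, -0.2588); from cell (3,2)
  next x-line at t=0.7558, next y-line at t=1.7000; Δt_x=1.0353, Δt_y=3.8637
    x: enter (2,2) at t=0.7558
    y: enter (2,1) at t=1.7000
    x: enter (1,1) at t=1.7910
    x: enter (0,1) at t=2.8263 ← occupied
  → r_3 = 2.8263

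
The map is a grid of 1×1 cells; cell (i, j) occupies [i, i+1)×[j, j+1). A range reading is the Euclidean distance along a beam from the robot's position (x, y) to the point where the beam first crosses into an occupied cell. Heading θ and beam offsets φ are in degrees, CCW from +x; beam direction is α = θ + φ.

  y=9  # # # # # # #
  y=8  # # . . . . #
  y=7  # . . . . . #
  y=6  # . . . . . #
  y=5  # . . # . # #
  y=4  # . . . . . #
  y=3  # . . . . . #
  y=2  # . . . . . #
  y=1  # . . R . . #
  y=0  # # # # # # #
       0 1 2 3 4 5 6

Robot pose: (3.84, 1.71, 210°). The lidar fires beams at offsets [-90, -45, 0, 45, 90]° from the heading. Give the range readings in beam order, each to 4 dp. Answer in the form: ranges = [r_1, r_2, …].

ranges = [5.6800, 2.9402, 1.4200, 0.7350, 0.8198]

beam 1: φ=-90°, α=120°
  d=(-0.5000,0.8660)  start (3,1)  tX=1.6800 tY=0.3349  stride 1/|dx|=2.0000 1/|dy|=1.1547
    cross y-line → (3,2), t=0.3349
    cross y-line → (3,3), t=1.4896
    cross x-line → (2,3), t=1.6800
    cross y-line → (2,4), t=2.6443
    cross x-line → (1,4), t=3.6800
    cross y-line → (1,5), t=3.7990
    cross y-line → (1,6), t=4.9537
    cross x-line → (0,6), t=5.6800 (wall)
  → r_1 = 5.6800
beam 2: φ=-45°, α=165°
  d=(-0.9659,0.2588)  start (3,1)  tX=0.8696 tY=1.1205  stride 1/|dx|=1.0353 1/|dy|=3.8637
    cross x-line → (2,1), t=0.8696
    cross y-line → (2,2), t=1.1205
    cross x-line → (1,2), t=1.9049
    cross x-line → (0,2), t=2.9402 (wall)
  → r_2 = 2.9402
beam 3: φ=0°, α=210°
  d=(-0.8660,-0.5000)  start (3,1)  tX=0.9699 tY=1.4200  stride 1/|dx|=1.1547 1/|dy|=2.0000
    cross x-line → (2,1), t=0.9699
    cross y-line → (2,0), t=1.4200 (wall)
  → r_3 = 1.4200
beam 4: φ=45°, α=255°
  d=(-0.2588,-0.9659)  start (3,1)  tX=3.2455 tY=0.7350  stride 1/|dx|=3.8637 1/|dy|=1.0353
    cross y-line → (3,0), t=0.7350 (wall)
  → r_4 = 0.7350
beam 5: φ=90°, α=300°
  d=(0.5000,-0.8660)  start (3,1)  tX=0.3200 tY=0.8198  stride 1/|dx|=2.0000 1/|dy|=1.1547
    cross x-line → (4,1), t=0.3200
    cross y-line → (4,0), t=0.8198 (wall)
  → r_5 = 0.8198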